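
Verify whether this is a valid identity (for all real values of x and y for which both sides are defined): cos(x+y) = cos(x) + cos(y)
Claim: cos(x+y) = cos(x) + cos(y).
Test a specific point where both sides are defined: x = -π/4, y = π/6.
LHS = cos(x+y) ≈ 0.9659
RHS = cos(x) + cos(y) ≈ 1.5731
Since 0.9659 ≠ 1.5731, the equation fails at this point, so it cannot hold for all real values of x and y for which both sides are defined.
The correct expansion is cos(x+y) = cos(x)cos(y) - sin(x)sin(y); cosine is not additive.

Conclusion: No, this is NOT an identity.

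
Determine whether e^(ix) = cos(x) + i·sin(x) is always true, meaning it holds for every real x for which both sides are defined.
Claim: e^(ix) = cos(x) + i·sin(x).
Reasoning: Euler's formula. Expand e^(ix) = Σ (ix)^k / k!. Since i² = -1, the even-k terms are Σ (-1)^m x^(2m)/(2m)! = cos(x) and the odd-k terms are i · Σ (-1)^m x^(2m+1)/(2m+1)! = i·sin(x).
So the two sides agree for every real x for which both sides are defined.

Conclusion: Yes, this is an identity.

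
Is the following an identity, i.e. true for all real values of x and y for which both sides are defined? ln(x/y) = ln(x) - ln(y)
Claim: ln(x/y) = ln(x) - ln(y).
Reasoning: Both sides are simultaneously defined only when x, y > 0. Write x = e^p, y = e^q. Then x/y = e^(p-q), so ln(x/y) = p - q = ln(x) - ln(y).
So the two sides agree for all real values of x and y for which both sides are defined.

Conclusion: Yes, this is an identity.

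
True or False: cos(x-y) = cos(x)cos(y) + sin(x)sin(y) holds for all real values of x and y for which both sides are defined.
Claim: cos(x-y) = cos(x)cos(y) + sin(x)sin(y).
Reasoning: Replace y by -y in cos(x+y) = cos(x)cos(y) - sin(x)sin(y) and use cos(-y) = cos(y), sin(-y) = -sin(y): cos(x-y) = cos(x)cos(y) + sin(x)sin(y).
So the two sides agree for all real values of x and y for which both sides are defined.

Conclusion: True.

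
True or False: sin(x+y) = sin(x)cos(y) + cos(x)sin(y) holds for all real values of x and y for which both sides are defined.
True.

Claim: sin(x+y) = sin(x)cos(y) + cos(x)sin(y).
Reasoning: By Euler's formula e^(i(x+y)) = e^(ix)·e^(iy) = (cos x + i·sin x)(cos y + i·sin y). The imaginary part of the left side is sin(x+y); the imaginary part of the product is sin(x)cos(y) + cos(x)sin(y).
So the two sides agree for all real values of x and y for which both sides are defined.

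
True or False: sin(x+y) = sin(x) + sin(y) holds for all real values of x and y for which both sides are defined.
False.

Claim: sin(x+y) = sin(x) + sin(y).
Test a specific point where both sides are defined: x = π, y = 2π/3.
LHS = sin(x+y) ≈ -0.8660
RHS = sin(x) + sin(y) ≈ 0.8660
Since -0.8660 ≠ 0.8660, the equation fails at this point, so it cannot hold for all real values of x and y for which both sides are defined.
The correct expansion is sin(x+y) = sin(x)cos(y) + cos(x)sin(y); sine is not additive.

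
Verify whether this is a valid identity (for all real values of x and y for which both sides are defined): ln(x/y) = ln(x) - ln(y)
Claim: ln(x/y) = ln(x) - ln(y).
Reasoning: Both sides are simultaneously defined only when x, y > 0. Write x = e^p, y = e^q. Then x/y = e^(p-q), so ln(x/y) = p - q = ln(x) - ln(y).
So the two sides agree for all real values of x and y for which both sides are defined.

Conclusion: Yes, this is an identity.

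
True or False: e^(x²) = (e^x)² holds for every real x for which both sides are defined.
False.

Claim: e^(x²) = (e^x)².
Test a specific point where both sides are defined: x = 3.
LHS = e^(x²) ≈ 8103.0839
RHS = (e^x)² ≈ 403.4288
Since 8103.0839 ≠ 403.4288, the equation fails at this point, so it cannot hold for every real x for which both sides are defined.
(e^x)² = e^(2x), and 2x ≠ x² in general.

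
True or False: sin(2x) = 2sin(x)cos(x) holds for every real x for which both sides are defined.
Claim: sin(2x) = 2sin(x)cos(x).
Reasoning: Put y = x in the addition formula sin(x+y) = sin(x)cos(y) + cos(x)sin(y): sin(2x) = sin(x)cos(x) + cos(x)sin(x) = 2sin(x)cos(x).
So the two sides agree for every real x for which both sides are defined.

Conclusion: True.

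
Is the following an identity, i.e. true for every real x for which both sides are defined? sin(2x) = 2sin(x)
No, this is NOT an identity.

Claim: sin(2x) = 2sin(x).
Test a specific point where both sides are defined: x = -π/4.
LHS = sin(2x) ≈ -1.0000
RHS = 2sin(x) ≈ -1.4142
Since -1.0000 ≠ -1.4142, the equation fails at this point, so it cannot hold for every real x for which both sides are defined.
The correct double-angle formula is sin(2x) = 2sin(x)cos(x).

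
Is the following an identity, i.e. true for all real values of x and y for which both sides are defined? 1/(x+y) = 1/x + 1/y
Claim: 1/(x+y) = 1/x + 1/y.
Test a specific point where both sides are defined: x = -3, y = 2.
LHS = 1/(x+y) ≈ -1.0000
RHS = 1/x + 1/y ≈ 0.1667
Since -1.0000 ≠ 0.1667, the equation fails at this point, so it cannot hold for all real values of x and y for which both sides are defined.
1/x + 1/y = (x+y)/(xy), which is not 1/(x+y).

Conclusion: No, this is NOT an identity.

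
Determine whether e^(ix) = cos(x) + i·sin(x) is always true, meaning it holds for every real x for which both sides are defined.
Yes, this is an identity.

Claim: e^(ix) = cos(x) + i·sin(x).
Reasoning: Euler's formula. Expand e^(ix) = Σ (ix)^k / k!. Since i² = -1, the even-k terms are Σ (-1)^m x^(2m)/(2m)! = cos(x) and the odd-k terms are i · Σ (-1)^m x^(2m+1)/(2m+1)! = i·sin(x).
So the two sides agree for every real x for which both sides are defined.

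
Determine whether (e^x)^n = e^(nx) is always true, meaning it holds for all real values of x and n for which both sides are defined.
Claim: (e^x)^n = e^(nx).
Reasoning: e^x is a positive real number, and for a positive base B and real exponent n, B^n = e^(n·ln B). With B = e^x, ln B = x, so (e^x)^n = e^(n·x).
So the two sides agree for all real values of x and n for which both sides are defined.

Conclusion: Yes, this is an identity.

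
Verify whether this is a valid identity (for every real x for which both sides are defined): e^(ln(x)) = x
Claim: e^(ln(x)) = x.
Reasoning: For x > 0, ln(x) is by definition the exponent p such that e^p = x. Raising e to that exponent therefore returns x: e^(ln x) = x.
So the two sides agree for every real x for which both sides are defined.

Conclusion: Yes, this is an identity.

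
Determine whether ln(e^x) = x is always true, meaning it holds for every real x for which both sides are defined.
Claim: ln(e^x) = x.
Reasoning: ln is the inverse of the exponential: ln(e^x) asks for the exponent p with e^p = e^x, and since e^p is one-to-one that exponent is p = x.
So the two sides agree for every real x for which both sides are defined.

Conclusion: Yes, this is an identity.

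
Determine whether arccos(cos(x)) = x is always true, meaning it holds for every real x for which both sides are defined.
Claim: arccos(cos(x)) = x.
Test a specific point where both sides are defined: x = -π/3.
LHS = arccos(cos(x)) ≈ 1.0472
RHS = x ≈ -1.0472
Since 1.0472 ≠ -1.0472, the equation fails at this point, so it cannot hold for every real x for which both sides are defined.
arccos only returns values in [0, π], so arccos(cos(x)) = x holds only for x in that interval, not for all real x.

Conclusion: No, this is NOT an identity.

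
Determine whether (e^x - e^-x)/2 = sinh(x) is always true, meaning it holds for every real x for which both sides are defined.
Yes, this is an identity.

Claim: (e^x - e^-x)/2 = sinh(x).
Reasoning: This is exactly the definition of the hyperbolic sine: sinh(x) := (e^x - e^-x)/2.
So the two sides agree for every real x for which both sides are defined.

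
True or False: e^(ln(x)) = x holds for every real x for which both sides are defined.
Claim: e^(ln(x)) = x.
Reasoning: For x > 0, ln(x) is by definition the exponent p such that e^p = x. Raising e to that exponent therefore returns x: e^(ln x) = x.
So the two sides agree for every real x for which both sides are defined.

Conclusion: True.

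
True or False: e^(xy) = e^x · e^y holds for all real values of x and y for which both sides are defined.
False.

Claim: e^(xy) = e^x · e^y.
Test a specific point where both sides are defined: x = -2, y = 3/2.
LHS = e^(xy) ≈ 0.0498
RHS = e^x · e^y ≈ 0.6065
Since 0.0498 ≠ 0.6065, the equation fails at this point, so it cannot hold for all real values of x and y for which both sides are defined.
e^x · e^y = e^(x+y), not e^(xy).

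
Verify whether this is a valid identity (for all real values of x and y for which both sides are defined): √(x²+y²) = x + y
Claim: √(x²+y²) = x + y.
Test a specific point where both sides are defined: x = -1, y = 5.
LHS = √(x²+y²) ≈ 5.0990
RHS = x + y ≈ 4.0000
Since 5.0990 ≠ 4.0000, the equation fails at this point, so it cannot hold for all real values of x and y for which both sides are defined.
(x+y)² = x² + 2xy + y², not x² + y², so the square root does not split this way.

Conclusion: No, this is NOT an identity.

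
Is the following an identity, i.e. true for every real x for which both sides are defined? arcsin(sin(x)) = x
Claim: arcsin(sin(x)) = x.
Test a specific point where both sides are defined: x = π.
LHS = arcsin(sin(x)) ≈ 0.0000
RHS = x ≈ 3.1416
Since 0.0000 ≠ 3.1416, the equation fails at this point, so it cannot hold for every real x for which both sides are defined.
arcsin only returns values in [-π/2, π/2], so arcsin(sin(x)) = x holds only for x in that interval, not for all real x.

Conclusion: No, this is NOT an identity.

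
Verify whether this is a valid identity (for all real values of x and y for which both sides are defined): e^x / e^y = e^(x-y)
Yes, this is an identity.

Claim: e^x / e^y = e^(x-y).
Reasoning: 1/e^y = e^(-y), so e^x / e^y = e^x · e^(-y) = e^(x + (-y)) = e^(x-y) by the product rule for exponents.
So the two sides agree for all real values of x and y for which both sides are defined.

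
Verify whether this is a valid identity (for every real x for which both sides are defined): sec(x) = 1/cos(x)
Yes, this is an identity.

Claim: sec(x) = 1/cos(x).
Reasoning: sec(x) is by definition the reciprocal of cos(x), wherever cos(x) ≠ 0.
So the two sides agree for every real x for which both sides are defined.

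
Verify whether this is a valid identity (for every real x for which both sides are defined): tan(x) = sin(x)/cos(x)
Claim: tan(x) = sin(x)/cos(x).
Reasoning: For an angle x whose terminal point on the unit circle is (cos x, sin x), tan(x) is defined as the ratio (second coordinate)/(first coordinate) = sin(x)/cos(x), wherever cos(x) ≠ 0.
So the two sides agree for every real x for which both sides are defined.

Conclusion: Yes, this is an identity.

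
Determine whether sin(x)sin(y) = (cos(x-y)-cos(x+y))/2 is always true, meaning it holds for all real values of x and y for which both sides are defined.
Claim: sin(x)sin(y) = (cos(x-y)-cos(x+y))/2.
Reasoning: cos(x-y) = cos(x)cos(y) + sin(x)sin(y) and cos(x+y) = cos(x)cos(y) - sin(x)sin(y). Subtracting, cos(x-y) - cos(x+y) = 2sin(x)sin(y); divide by 2.
So the two sides agree for all real values of x and y for which both sides are defined.

Conclusion: Yes, this is an identity.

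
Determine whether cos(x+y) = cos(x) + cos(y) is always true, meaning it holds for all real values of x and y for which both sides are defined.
Claim: cos(x+y) = cos(x) + cos(y).
Test a specific point where both sides are defined: x = -π/2, y = -π/6.
LHS = cos(x+y) ≈ -0.5000
RHS = cos(x) + cos(y) ≈ 0.8660
Since -0.5000 ≠ 0.8660, the equation fails at this point, so it cannot hold for all real values of x and y for which both sides are defined.
The correct expansion is cos(x+y) = cos(x)cos(y) - sin(x)sin(y); cosine is not additive.

Conclusion: No, this is NOT an identity.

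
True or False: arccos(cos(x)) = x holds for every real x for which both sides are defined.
Claim: arccos(cos(x)) = x.
Test a specific point where both sides are defined: x = -π/4.
LHS = arccos(cos(x)) ≈ 0.7854
RHS = x ≈ -0.7854
Since 0.7854 ≠ -0.7854, the equation fails at this point, so it cannot hold for every real x for which both sides are defined.
arccos only returns values in [0, π], so arccos(cos(x)) = x holds only for x in that interval, not for all real x.

Conclusion: False.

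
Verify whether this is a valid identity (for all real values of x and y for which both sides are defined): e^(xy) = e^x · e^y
Claim: e^(xy) = e^x · e^y.
Test a specific point where both sides are defined: x = -2, y = 3.
LHS = e^(xy) ≈ 0.0025
RHS = e^x · e^y ≈ 2.7183
Since 0.0025 ≠ 2.7183, the equation fails at this point, so it cannot hold for all real values of x and y for which both sides are defined.
e^x · e^y = e^(x+y), not e^(xy).

Conclusion: No, this is NOT an identity.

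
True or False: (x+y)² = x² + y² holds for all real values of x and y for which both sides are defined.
Claim: (x+y)² = x² + y².
Test a specific point where both sides are defined: x = 4, y = -3.
LHS = (x+y)² ≈ 1.0000
RHS = x² + y² ≈ 25.0000
Since 1.0000 ≠ 25.0000, the equation fails at this point, so it cannot hold for all real values of x and y for which both sides are defined.
The correct expansion is (x+y)² = x² + 2xy + y²; the cross term 2xy is missing.

Conclusion: False.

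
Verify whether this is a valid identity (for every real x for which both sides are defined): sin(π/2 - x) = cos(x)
Claim: sin(π/2 - x) = cos(x).
Reasoning: Use sin(u - v) = sin(u)cos(v) - cos(u)sin(v) with u = π/2, v = x: sin(π/2)cos(x) - cos(π/2)sin(x) = 1·cos(x) - 0·sin(x) = cos(x).
So the two sides agree for every real x for which both sides are defined.

Conclusion: Yes, this is an identity.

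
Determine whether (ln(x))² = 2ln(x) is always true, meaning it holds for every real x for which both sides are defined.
No, this is NOT an identity.

Claim: (ln(x))² = 2ln(x).
Test a specific point where both sides are defined: x = 4.
LHS = (ln(x))² ≈ 1.9218
RHS = 2ln(x) ≈ 2.7726
Since 1.9218 ≠ 2.7726, the equation fails at this point, so it cannot hold for every real x for which both sides are defined.
2ln(x) equals ln(x²), which is not the same as (ln x)².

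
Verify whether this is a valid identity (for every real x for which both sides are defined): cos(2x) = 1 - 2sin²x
Yes, this is an identity.

Claim: cos(2x) = 1 - 2sin²x.
Reasoning: cos(2x) = cos²x - sin²x. Replace cos²x by 1 - sin²x: (1 - sin²x) - sin²x = 1 - 2sin²x.
So the two sides agree for every real x for which both sides are defined.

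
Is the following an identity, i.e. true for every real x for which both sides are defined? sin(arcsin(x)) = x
Yes, this is an identity.

Claim: sin(arcsin(x)) = x.
Reasoning: For -1 ≤ x ≤ 1 (where arcsin is defined), arcsin(x) is by definition an angle whose sine equals x. Taking the sine of that angle returns x. (Note the other order, arcsin(sin x) = x, is NOT an identity.)
So the two sides agree for every real x for which both sides are defined.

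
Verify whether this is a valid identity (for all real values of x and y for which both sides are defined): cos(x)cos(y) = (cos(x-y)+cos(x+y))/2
Yes, this is an identity.

Claim: cos(x)cos(y) = (cos(x-y)+cos(x+y))/2.
Reasoning: cos(x-y) = cos(x)cos(y) + sin(x)sin(y) and cos(x+y) = cos(x)cos(y) - sin(x)sin(y). Adding, cos(x-y) + cos(x+y) = 2cos(x)cos(y); divide by 2.
So the two sides agree for all real values of x and y for which both sides are defined.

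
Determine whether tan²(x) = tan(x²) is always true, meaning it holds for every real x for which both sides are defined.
No, this is NOT an identity.

Claim: tan²(x) = tan(x²).
Test a specific point where both sides are defined: x = -π/4.
LHS = tan²(x) ≈ 1.0000
RHS = tan(x²) ≈ 0.7092
Since 1.0000 ≠ 0.7092, the equation fails at this point, so it cannot hold for every real x for which both sides are defined.
tan²(x) means (tan x)², squaring the output; tan(x²) squares the input. These are different functions.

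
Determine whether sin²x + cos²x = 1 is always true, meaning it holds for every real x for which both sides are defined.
Claim: sin²x + cos²x = 1.
Reasoning: The point (cos x, sin x) lies on the unit circle X² + Y² = 1, so cos²x + sin²x = 1 for every real x.
So the two sides agree for every real x for which both sides are defined.

Conclusion: Yes, this is an identity.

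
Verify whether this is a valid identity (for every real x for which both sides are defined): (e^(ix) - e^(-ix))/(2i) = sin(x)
Yes, this is an identity.

Claim: (e^(ix) - e^(-ix))/(2i) = sin(x).
Reasoning: By Euler's formula e^(ix) = cos(x) + i·sin(x) and e^(-ix) = cos(x) - i·sin(x). Subtracting cancels the cosine terms: e^(ix) - e^(-ix) = 2i·sin(x); divide by 2i.
So the two sides agree for every real x for which both sides are defined.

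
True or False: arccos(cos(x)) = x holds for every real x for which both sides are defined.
Claim: arccos(cos(x)) = x.
Test a specific point where both sides are defined: x = -π/4.
LHS = arccos(cos(x)) ≈ 0.7854
RHS = x ≈ -0.7854
Since 0.7854 ≠ -0.7854, the equation fails at this point, so it cannot hold for every real x for which both sides are defined.
arccos only returns values in [0, π], so arccos(cos(x)) = x holds only for x in that interval, not for all real x.

Conclusion: False.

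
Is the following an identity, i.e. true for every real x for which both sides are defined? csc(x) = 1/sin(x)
Claim: csc(x) = 1/sin(x).
Reasoning: csc(x) is by definition the reciprocal of sin(x), wherever sin(x) ≠ 0.
So the two sides agree for every real x for which both sides are defined.

Conclusion: Yes, this is an identity.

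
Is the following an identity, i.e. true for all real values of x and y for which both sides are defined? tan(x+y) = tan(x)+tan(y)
No, this is NOT an identity.

Claim: tan(x+y) = tan(x)+tan(y).
Test a specific point where both sides are defined: x = 3π/4, y = 2π/3.
LHS = tan(x+y) ≈ 3.7321
RHS = tan(x)+tan(y) ≈ -2.7321
Since 3.7321 ≠ -2.7321, the equation fails at this point, so it cannot hold for all real values of x and y for which both sides are defined.
The correct formula is tan(x+y) = (tan(x) + tan(y))/(1 - tan(x)tan(y)).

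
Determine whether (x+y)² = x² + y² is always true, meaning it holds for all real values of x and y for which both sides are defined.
Claim: (x+y)² = x² + y².
Test a specific point where both sides are defined: x = 3/2, y = -3.
LHS = (x+y)² ≈ 2.2500
RHS = x² + y² ≈ 11.2500
Since 2.2500 ≠ 11.2500, the equation fails at this point, so it cannot hold for all real values of x and y for which both sides are defined.
The correct expansion is (x+y)² = x² + 2xy + y²; the cross term 2xy is missing.

Conclusion: No, this is NOT an identity.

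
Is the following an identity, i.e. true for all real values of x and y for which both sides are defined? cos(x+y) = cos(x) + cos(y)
No, this is NOT an identity.

Claim: cos(x+y) = cos(x) + cos(y).
Test a specific point where both sides are defined: x = π/3, y = π/2.
LHS = cos(x+y) ≈ -0.8660
RHS = cos(x) + cos(y) ≈ 0.5000
Since -0.8660 ≠ 0.5000, the equation fails at this point, so it cannot hold for all real values of x and y for which both sides are defined.
The correct expansion is cos(x+y) = cos(x)cos(y) - sin(x)sin(y); cosine is not additive.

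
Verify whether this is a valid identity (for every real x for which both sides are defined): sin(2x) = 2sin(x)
Claim: sin(2x) = 2sin(x).
Test a specific point where both sides are defined: x = -π/2.
LHS = sin(2x) ≈ 0.0000
RHS = 2sin(x) ≈ -2.0000
Since 0.0000 ≠ -2.0000, the equation fails at this point, so it cannot hold for every real x for which both sides are defined.
The correct double-angle formula is sin(2x) = 2sin(x)cos(x).

Conclusion: No, this is NOT an identity.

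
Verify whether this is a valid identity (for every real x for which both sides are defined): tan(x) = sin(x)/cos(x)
Yes, this is an identity.

Claim: tan(x) = sin(x)/cos(x).
Reasoning: For an angle x whose terminal point on the unit circle is (cos x, sin x), tan(x) is defined as the ratio (second coordinate)/(first coordinate) = sin(x)/cos(x), wherever cos(x) ≠ 0.
So the two sides agree for every real x for which both sides are defined.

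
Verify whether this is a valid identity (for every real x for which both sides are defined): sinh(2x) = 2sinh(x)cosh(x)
Claim: sinh(2x) = 2sinh(x)cosh(x).
Reasoning: 2sinh(x)cosh(x) = 2 · (e^x - e^-x)/2 · (e^x + e^-x)/2 = (e^(2x) - e^(-2x))/2 = sinh(2x).
So the two sides agree for every real x for which both sides are defined.

Conclusion: Yes, this is an identity.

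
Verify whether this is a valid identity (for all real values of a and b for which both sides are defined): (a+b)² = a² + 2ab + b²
Claim: (a+b)² = a² + 2ab + b².
Reasoning: Expand: (a+b)² = (a+b)(a+b) = a·a + a·b + b·a + b·b = a² + 2ab + b².
So the two sides agree for all real values of a and b for which both sides are defined.

Conclusion: Yes, this is an identity.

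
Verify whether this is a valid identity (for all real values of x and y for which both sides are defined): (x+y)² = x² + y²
Claim: (x+y)² = x² + y².
Test a specific point where both sides are defined: x = -2, y = 5.
LHS = (x+y)² ≈ 9.0000
RHS = x² + y² ≈ 29.0000
Since 9.0000 ≠ 29.0000, the equation fails at this point, so it cannot hold for all real values of x and y for which both sides are defined.
The correct expansion is (x+y)² = x² + 2xy + y²; the cross term 2xy is missing.

Conclusion: No, this is NOT an identity.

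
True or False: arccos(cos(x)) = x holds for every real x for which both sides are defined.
False.

Claim: arccos(cos(x)) = x.
Test a specific point where both sides are defined: x = -π/3.
LHS = arccos(cos(x)) ≈ 1.0472
RHS = x ≈ -1.0472
Since 1.0472 ≠ -1.0472, the equation fails at this point, so it cannot hold for every real x for which both sides are defined.
arccos only returns values in [0, π], so arccos(cos(x)) = x holds only for x in that interval, not for all real x.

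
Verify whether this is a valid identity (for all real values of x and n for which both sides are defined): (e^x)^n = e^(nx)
Yes, this is an identity.

Claim: (e^x)^n = e^(nx).
Reasoning: e^x is a positive real number, and for a positive base B and real exponent n, B^n = e^(n·ln B). With B = e^x, ln B = x, so (e^x)^n = e^(n·x).
So the two sides agree for all real values of x and n for which both sides are defined.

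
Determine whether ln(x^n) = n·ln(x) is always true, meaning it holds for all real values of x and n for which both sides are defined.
Claim: ln(x^n) = n·ln(x).
Reasoning: The right side requires x > 0. For x > 0, x^n = (e^(ln x))^n = e^(n·ln x), so taking ln of both sides gives ln(x^n) = n·ln(x).
So the two sides agree for all real values of x and n for which both sides are defined.

Conclusion: Yes, this is an identity.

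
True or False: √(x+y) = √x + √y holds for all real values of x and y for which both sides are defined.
False.

Claim: √(x+y) = √x + √y.
Test a specific point where both sides are defined: x = 1, y = 5.
LHS = √(x+y) ≈ 2.4495
RHS = √x + √y ≈ 3.2361
Since 2.4495 ≠ 3.2361, the equation fails at this point, so it cannot hold for all real values of x and y for which both sides are defined.
Squaring the right side gives x + 2√(xy) + y, not x + y.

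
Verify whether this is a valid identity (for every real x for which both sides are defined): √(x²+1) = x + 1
No, this is NOT an identity.

Claim: √(x²+1) = x + 1.
Test a specific point where both sides are defined: x = 1/2.
LHS = √(x²+1) ≈ 1.1180
RHS = x + 1 ≈ 1.5000
Since 1.1180 ≠ 1.5000, the equation fails at this point, so it cannot hold for every real x for which both sides are defined.
(x+1)² = x² + 2x + 1 ≠ x² + 1 unless x = 0.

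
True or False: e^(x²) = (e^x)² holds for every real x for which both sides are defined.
False.

Claim: e^(x²) = (e^x)².
Test a specific point where both sides are defined: x = -1.
LHS = e^(x²) ≈ 2.7183
RHS = (e^x)² ≈ 0.1353
Since 2.7183 ≠ 0.1353, the equation fails at this point, so it cannot hold for every real x for which both sides are defined.
(e^x)² = e^(2x), and 2x ≠ x² in general.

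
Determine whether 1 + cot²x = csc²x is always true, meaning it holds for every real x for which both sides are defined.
Yes, this is an identity.

Claim: 1 + cot²x = csc²x.
Reasoning: Start from sin²x + cos²x = 1 and divide every term by sin²x (allowed wherever cot x and csc x are defined): 1 + cot²x = 1/sin²x = csc²x.
So the two sides agree for every real x for which both sides are defined.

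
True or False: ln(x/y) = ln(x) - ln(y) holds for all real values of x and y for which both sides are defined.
Claim: ln(x/y) = ln(x) - ln(y).
Reasoning: Both sides are simultaneously defined only when x, y > 0. Write x = e^p, y = e^q. Then x/y = e^(p-q), so ln(x/y) = p - q = ln(x) - ln(y).
So the two sides agree for all real values of x and y for which both sides are defined.

Conclusion: True.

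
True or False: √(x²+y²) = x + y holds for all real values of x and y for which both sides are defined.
Claim: √(x²+y²) = x + y.
Test a specific point where both sides are defined: x = -2, y = -3.
LHS = √(x²+y²) ≈ 3.6056
RHS = x + y ≈ -5.0000
Since 3.6056 ≠ -5.0000, the equation fails at this point, so it cannot hold for all real values of x and y for which both sides are defined.
(x+y)² = x² + 2xy + y², not x² + y², so the square root does not split this way.

Conclusion: False.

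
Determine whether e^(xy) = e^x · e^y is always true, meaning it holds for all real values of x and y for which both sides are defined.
No, this is NOT an identity.

Claim: e^(xy) = e^x · e^y.
Test a specific point where both sides are defined: x = -3, y = 4.
LHS = e^(xy) ≈ 0.0000
RHS = e^x · e^y ≈ 2.7183
Since 0.0000 ≠ 2.7183, the equation fails at this point, so it cannot hold for all real values of x and y for which both sides are defined.
e^x · e^y = e^(x+y), not e^(xy).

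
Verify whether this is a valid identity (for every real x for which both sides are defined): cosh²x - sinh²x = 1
Yes, this is an identity.

Claim: cosh²x - sinh²x = 1.
Reasoning: With cosh(x) = (e^x + e^-x)/2 and sinh(x) = (e^x - e^-x)/2: cosh²x = (e^(2x) + 2 + e^(-2x))/4 and sinh²x = (e^(2x) - 2 + e^(-2x))/4. Subtracting leaves 4/4 = 1.
So the two sides agree for every real x for which both sides are defined.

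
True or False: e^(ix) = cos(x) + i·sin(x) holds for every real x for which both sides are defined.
Claim: e^(ix) = cos(x) + i·sin(x).
Reasoning: Euler's formula. Expand e^(ix) = Σ (ix)^k / k!. Since i² = -1, the even-k terms are Σ (-1)^m x^(2m)/(2m)! = cos(x) and the odd-k terms are i · Σ (-1)^m x^(2m+1)/(2m+1)! = i·sin(x).
So the two sides agree for every real x for which both sides are defined.

Conclusion: True.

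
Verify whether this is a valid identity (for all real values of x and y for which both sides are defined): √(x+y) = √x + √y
No, this is NOT an identity.

Claim: √(x+y) = √x + √y.
Test a specific point where both sides are defined: x = 1, y = 2.
LHS = √(x+y) ≈ 1.7321
RHS = √x + √y ≈ 2.4142
Since 1.7321 ≠ 2.4142, the equation fails at this point, so it cannot hold for all real values of x and y for which both sides are defined.
Squaring the right side gives x + 2√(xy) + y, not x + y.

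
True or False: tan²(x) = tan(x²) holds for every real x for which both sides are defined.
False.

Claim: tan²(x) = tan(x²).
Test a specific point where both sides are defined: x = π/3.
LHS = tan²(x) ≈ 3.0000
RHS = tan(x²) ≈ 1.9485
Since 3.0000 ≠ 1.9485, the equation fails at this point, so it cannot hold for every real x for which both sides are defined.
tan²(x) means (tan x)², squaring the output; tan(x²) squares the input. These are different functions.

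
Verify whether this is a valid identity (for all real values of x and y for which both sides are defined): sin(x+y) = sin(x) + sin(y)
No, this is NOT an identity.

Claim: sin(x+y) = sin(x) + sin(y).
Test a specific point where both sides are defined: x = 2π/3, y = -π/4.
LHS = sin(x+y) ≈ 0.9659
RHS = sin(x) + sin(y) ≈ 0.1589
Since 0.9659 ≠ 0.1589, the equation fails at this point, so it cannot hold for all real values of x and y for which both sides are defined.
The correct expansion is sin(x+y) = sin(x)cos(y) + cos(x)sin(y); sine is not additive.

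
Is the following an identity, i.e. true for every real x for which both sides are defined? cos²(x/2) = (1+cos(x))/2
Yes, this is an identity.

Claim: cos²(x/2) = (1+cos(x))/2.
Reasoning: Use cos(2θ) = 2cos²θ - 1 with θ = x/2: cos(x) = 2cos²(x/2) - 1. Solving for cos²(x/2) gives (1 + cos(x))/2.
So the two sides agree for every real x for which both sides are defined.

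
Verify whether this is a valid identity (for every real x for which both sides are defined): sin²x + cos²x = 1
Yes, this is an identity.

Claim: sin²x + cos²x = 1.
Reasoning: The point (cos x, sin x) lies on the unit circle X² + Y² = 1, so cos²x + sin²x = 1 for every real x.
So the two sides agree for every real x for which both sides are defined.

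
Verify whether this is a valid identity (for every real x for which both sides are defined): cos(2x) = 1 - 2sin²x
Claim: cos(2x) = 1 - 2sin²x.
Reasoning: cos(2x) = cos²x - sin²x. Replace cos²x by 1 - sin²x: (1 - sin²x) - sin²x = 1 - 2sin²x.
So the two sides agree for every real x for which both sides are defined.

Conclusion: Yes, this is an identity.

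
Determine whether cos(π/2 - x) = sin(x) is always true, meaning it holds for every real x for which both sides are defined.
Claim: cos(π/2 - x) = sin(x).
Reasoning: Use cos(u - v) = cos(u)cos(v) + sin(u)sin(v) with u = π/2, v = x: cos(π/2)cos(x) + sin(π/2)sin(x) = 0·cos(x) + 1·sin(x) = sin(x).
So the two sides agree for every real x for which both sides are defined.

Conclusion: Yes, this is an identity.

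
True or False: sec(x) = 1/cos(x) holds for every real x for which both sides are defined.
Claim: sec(x) = 1/cos(x).
Reasoning: sec(x) is by definition the reciprocal of cos(x), wherever cos(x) ≠ 0.
So the two sides agree for every real x for which both sides are defined.

Conclusion: True.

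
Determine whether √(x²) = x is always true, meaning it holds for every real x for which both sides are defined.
Claim: √(x²) = x.
Test a specific point where both sides are defined: x = -1.
LHS = √(x²) ≈ 1.0000
RHS = x ≈ -1.0000
Since 1.0000 ≠ -1.0000, the equation fails at this point, so it cannot hold for every real x for which both sides are defined.
√(x²) = |x|, which differs from x whenever x < 0 (both sides are defined for every real x).

Conclusion: No, this is NOT an identity.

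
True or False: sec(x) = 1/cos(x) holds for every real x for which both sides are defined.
Claim: sec(x) = 1/cos(x).
Reasoning: sec(x) is by definition the reciprocal of cos(x), wherever cos(x) ≠ 0.
So the two sides agree for every real x for which both sides are defined.

Conclusion: True.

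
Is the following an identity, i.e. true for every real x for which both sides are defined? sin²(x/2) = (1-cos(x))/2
Claim: sin²(x/2) = (1-cos(x))/2.
Reasoning: Use cos(2θ) = 1 - 2sin²θ with θ = x/2: cos(x) = 1 - 2sin²(x/2). Solving for sin²(x/2) gives (1 - cos(x))/2.
So the two sides agree for every real x for which both sides are defined.

Conclusion: Yes, this is an identity.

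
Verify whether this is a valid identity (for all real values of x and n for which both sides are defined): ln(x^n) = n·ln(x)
Yes, this is an identity.

Claim: ln(x^n) = n·ln(x).
Reasoning: The right side requires x > 0. For x > 0, x^n = (e^(ln x))^n = e^(n·ln x), so taking ln of both sides gives ln(x^n) = n·ln(x).
So the two sides agree for all real values of x and n for which both sides are defined.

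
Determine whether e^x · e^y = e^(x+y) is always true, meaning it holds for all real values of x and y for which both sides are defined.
Yes, this is an identity.

Claim: e^x · e^y = e^(x+y).
Reasoning: This is the law of exponents for a common base: multiplying powers adds exponents. E.g. from the series, (Σ x^j/j!)(Σ y^k/k!) = Σ_m (Σ_{j+k=m} x^j y^k/(j!k!)) = Σ_m (x+y)^m/m! by the binomial theorem.
So the two sides agree for all real values of x and y for which both sides are defined.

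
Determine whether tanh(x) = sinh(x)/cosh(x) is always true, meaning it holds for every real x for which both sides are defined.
Yes, this is an identity.

Claim: tanh(x) = sinh(x)/cosh(x).
Reasoning: tanh(x) is defined as sinh(x)/cosh(x) = (e^x - e^-x)/(e^x + e^-x); cosh(x) ≥ 1 is never zero, so this holds for every real x.
So the two sides agree for every real x for which both sides are defined.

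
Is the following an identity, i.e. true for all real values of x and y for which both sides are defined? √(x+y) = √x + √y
No, this is NOT an identity.

Claim: √(x+y) = √x + √y.
Test a specific point where both sides are defined: x = 1, y = 5.
LHS = √(x+y) ≈ 2.4495
RHS = √x + √y ≈ 3.2361
Since 2.4495 ≠ 3.2361, the equation fails at this point, so it cannot hold for all real values of x and y for which both sides are defined.
Squaring the right side gives x + 2√(xy) + y, not x + y.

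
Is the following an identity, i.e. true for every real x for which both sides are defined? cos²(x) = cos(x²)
Claim: cos²(x) = cos(x²).
Test a specific point where both sides are defined: x = 3π/4.
LHS = cos²(x) ≈ 0.5000
RHS = cos(x²) ≈ 0.7442
Since 0.5000 ≠ 0.7442, the equation fails at this point, so it cannot hold for every real x for which both sides are defined.
cos²(x) means (cos x)², squaring the output; cos(x²) squares the input. These are different functions.

Conclusion: No, this is NOT an identity.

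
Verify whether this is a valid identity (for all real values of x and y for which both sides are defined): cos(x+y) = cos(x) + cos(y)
No, this is NOT an identity.

Claim: cos(x+y) = cos(x) + cos(y).
Test a specific point where both sides are defined: x = -π/3, y = 2π/3.
LHS = cos(x+y) ≈ 0.5000
RHS = cos(x) + cos(y) ≈ 0.0000
Since 0.5000 ≠ 0.0000, the equation fails at this point, so it cannot hold for all real values of x and y for which both sides are defined.
The correct expansion is cos(x+y) = cos(x)cos(y) - sin(x)sin(y); cosine is not additive.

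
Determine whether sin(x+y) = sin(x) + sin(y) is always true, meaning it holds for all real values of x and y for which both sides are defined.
Claim: sin(x+y) = sin(x) + sin(y).
Test a specific point where both sides are defined: x = -π/2, y = -π/3.
LHS = sin(x+y) ≈ -0.5000
RHS = sin(x) + sin(y) ≈ -1.8660
Since -0.5000 ≠ -1.8660, the equation fails at this point, so it cannot hold for all real values of x and y for which both sides are defined.
The correct expansion is sin(x+y) = sin(x)cos(y) + cos(x)sin(y); sine is not additive.

Conclusion: No, this is NOT an identity.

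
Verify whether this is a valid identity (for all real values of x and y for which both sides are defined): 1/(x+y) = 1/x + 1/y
Claim: 1/(x+y) = 1/x + 1/y.
Test a specific point where both sides are defined: x = 3/2, y = 3/2.
LHS = 1/(x+y) ≈ 0.3333
RHS = 1/x + 1/y ≈ 1.3333
Since 0.3333 ≠ 1.3333, the equation fails at this point, so it cannot hold for all real values of x and y for which both sides are defined.
1/x + 1/y = (x+y)/(xy), which is not 1/(x+y).

Conclusion: No, this is NOT an identity.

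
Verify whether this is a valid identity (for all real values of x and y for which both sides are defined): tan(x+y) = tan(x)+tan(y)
No, this is NOT an identity.

Claim: tan(x+y) = tan(x)+tan(y).
Test a specific point where both sides are defined: x = π/6, y = -π/3.
LHS = tan(x+y) ≈ -0.5774
RHS = tan(x)+tan(y) ≈ -1.1547
Since -0.5774 ≠ -1.1547, the equation fails at this point, so it cannot hold for all real values of x and y for which both sides are defined.
The correct formula is tan(x+y) = (tan(x) + tan(y))/(1 - tan(x)tan(y)).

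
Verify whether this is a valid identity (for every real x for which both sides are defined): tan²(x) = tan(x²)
Claim: tan²(x) = tan(x²).
Test a specific point where both sides are defined: x = π.
LHS = tan²(x) ≈ 0.0000
RHS = tan(x²) ≈ 0.4767
Since 0.0000 ≠ 0.4767, the equation fails at this point, so it cannot hold for every real x for which both sides are defined.
tan²(x) means (tan x)², squaring the output; tan(x²) squares the input. These are different functions.

Conclusion: No, this is NOT an identity.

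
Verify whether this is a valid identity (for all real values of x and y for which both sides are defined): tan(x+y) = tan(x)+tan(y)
Claim: tan(x+y) = tan(x)+tan(y).
Test a specific point where both sides are defined: x = π/3, y = π/4.
LHS = tan(x+y) ≈ -3.7321
RHS = tan(x)+tan(y) ≈ 2.7321
Since -3.7321 ≠ 2.7321, the equation fails at this point, so it cannot hold for all real values of x and y for which both sides are defined.
The correct formula is tan(x+y) = (tan(x) + tan(y))/(1 - tan(x)tan(y)).

Conclusion: No, this is NOT an identity.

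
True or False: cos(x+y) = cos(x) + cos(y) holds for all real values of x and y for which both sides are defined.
Claim: cos(x+y) = cos(x) + cos(y).
Test a specific point where both sides are defined: x = π/3, y = 3π/4.
LHS = cos(x+y) ≈ -0.9659
RHS = cos(x) + cos(y) ≈ -0.2071
Since -0.9659 ≠ -0.2071, the equation fails at this point, so it cannot hold for all real values of x and y for which both sides are defined.
The correct expansion is cos(x+y) = cos(x)cos(y) - sin(x)sin(y); cosine is not additive.

Conclusion: False.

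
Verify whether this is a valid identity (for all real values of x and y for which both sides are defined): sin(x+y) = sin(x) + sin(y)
No, this is NOT an identity.

Claim: sin(x+y) = sin(x) + sin(y).
Test a specific point where both sides are defined: x = π/2, y = -π/3.
LHS = sin(x+y) ≈ 0.5000
RHS = sin(x) + sin(y) ≈ 0.1340
Since 0.5000 ≠ 0.1340, the equation fails at this point, so it cannot hold for all real values of x and y for which both sides are defined.
The correct expansion is sin(x+y) = sin(x)cos(y) + cos(x)sin(y); sine is not additive.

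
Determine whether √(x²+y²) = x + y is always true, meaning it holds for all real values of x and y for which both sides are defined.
No, this is NOT an identity.

Claim: √(x²+y²) = x + y.
Test a specific point where both sides are defined: x = -1, y = 4.
LHS = √(x²+y²) ≈ 4.1231
RHS = x + y ≈ 3.0000
Since 4.1231 ≠ 3.0000, the equation fails at this point, so it cannot hold for all real values of x and y for which both sides are defined.
(x+y)² = x² + 2xy + y², not x² + y², so the square root does not split this way.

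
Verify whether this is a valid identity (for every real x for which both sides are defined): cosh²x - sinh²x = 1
Claim: cosh²x - sinh²x = 1.
Reasoning: With cosh(x) = (e^x + e^-x)/2 and sinh(x) = (e^x - e^-x)/2: cosh²x = (e^(2x) + 2 + e^(-2x))/4 and sinh²x = (e^(2x) - 2 + e^(-2x))/4. Subtracting leaves 4/4 = 1.
So the two sides agree for every real x for which both sides are defined.

Conclusion: Yes, this is an identity.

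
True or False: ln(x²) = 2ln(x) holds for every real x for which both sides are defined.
Claim: ln(x²) = 2ln(x).
Reasoning: The right side requires x > 0. For x > 0, x² = (e^(ln x))² = e^(2ln x), so ln(x²) = 2ln(x). (For x < 0 the right side is undefined, so those values are outside the claim.)
So the two sides agree for every real x for which both sides are defined.

Conclusion: True.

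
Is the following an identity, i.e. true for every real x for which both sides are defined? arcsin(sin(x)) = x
Claim: arcsin(sin(x)) = x.
Test a specific point where both sides are defined: x = 2π/3.
LHS = arcsin(sin(x)) ≈ 1.0472
RHS = x ≈ 2.0944
Since 1.0472 ≠ 2.0944, the equation fails at this point, so it cannot hold for every real x for which both sides are defined.
arcsin only returns values in [-π/2, π/2], so arcsin(sin(x)) = x holds only for x in that interval, not for all real x.

Conclusion: No, this is NOT an identity.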